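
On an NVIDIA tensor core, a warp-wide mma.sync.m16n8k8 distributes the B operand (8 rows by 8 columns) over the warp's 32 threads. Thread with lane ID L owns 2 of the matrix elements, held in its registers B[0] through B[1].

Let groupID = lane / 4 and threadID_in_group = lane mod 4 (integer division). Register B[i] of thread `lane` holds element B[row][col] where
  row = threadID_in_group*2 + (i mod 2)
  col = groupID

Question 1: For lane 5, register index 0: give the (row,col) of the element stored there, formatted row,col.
2,1

5: G=1,T=1
[0] (1*2+0,1) = (2,1)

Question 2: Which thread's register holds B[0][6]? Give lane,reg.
24,0

c=6→G=6  r=0→T=0,p=0
L=6*4+0=24  i=0=0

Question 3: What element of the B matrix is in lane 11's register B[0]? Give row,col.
lane 11=>11/4=2, 11 mod 4=3
i=0  r:2·3+0=>6  c:2

6,2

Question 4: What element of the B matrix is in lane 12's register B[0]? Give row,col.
lane 12->12/4=3, 12 mod 4=0
i=0  r:2·0+0->0  c:3

0,3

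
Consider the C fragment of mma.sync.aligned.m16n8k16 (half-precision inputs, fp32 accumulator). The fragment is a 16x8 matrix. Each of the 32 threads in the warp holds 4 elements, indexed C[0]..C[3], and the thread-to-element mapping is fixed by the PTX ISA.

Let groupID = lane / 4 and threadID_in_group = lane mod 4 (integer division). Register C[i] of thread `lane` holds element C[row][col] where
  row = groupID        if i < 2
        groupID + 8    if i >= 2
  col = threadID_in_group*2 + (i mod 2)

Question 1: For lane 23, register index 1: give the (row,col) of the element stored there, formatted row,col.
lane 23: grp=5 (23/4), tig=3 (23%4)
i=1: r=5+0=5, c=3*2+1=7

5,7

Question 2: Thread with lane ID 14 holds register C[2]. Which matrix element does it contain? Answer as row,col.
11,4

lane 14⇒14/4=3, 14 mod 4=2
i=2  r:3+8⇒11  c:2·2+0⇒4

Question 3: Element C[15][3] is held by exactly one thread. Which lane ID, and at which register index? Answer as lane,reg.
29,3

r=15->g=7,rb=1  c=3->t=1,b0=1
L=7*4+1=29  i=1*2+1=3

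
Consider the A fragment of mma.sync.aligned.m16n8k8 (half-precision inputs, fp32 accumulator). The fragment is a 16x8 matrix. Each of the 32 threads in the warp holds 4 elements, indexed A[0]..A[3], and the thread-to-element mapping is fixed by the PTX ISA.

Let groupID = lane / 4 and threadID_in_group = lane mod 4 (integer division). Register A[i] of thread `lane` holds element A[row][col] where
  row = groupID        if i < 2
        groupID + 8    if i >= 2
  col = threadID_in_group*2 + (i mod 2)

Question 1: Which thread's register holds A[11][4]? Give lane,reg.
r=11⇒gr=3,Rb=1  c=4⇒th=2,odd=0
L=3*4+2=14  i=1*2+0=2

14,2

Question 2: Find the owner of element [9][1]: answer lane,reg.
r: 9->gid=1,r8=1  c: 1->tid=0,i&1=1
L=1*4+0=4  i=1*2+1=3

4,3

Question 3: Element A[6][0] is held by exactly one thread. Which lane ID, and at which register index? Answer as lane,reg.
24,0

r: 6->gid=6,r8=0  c: 0->tid=0,i&1=0
L=6*4+0=24  i=0*2+0=0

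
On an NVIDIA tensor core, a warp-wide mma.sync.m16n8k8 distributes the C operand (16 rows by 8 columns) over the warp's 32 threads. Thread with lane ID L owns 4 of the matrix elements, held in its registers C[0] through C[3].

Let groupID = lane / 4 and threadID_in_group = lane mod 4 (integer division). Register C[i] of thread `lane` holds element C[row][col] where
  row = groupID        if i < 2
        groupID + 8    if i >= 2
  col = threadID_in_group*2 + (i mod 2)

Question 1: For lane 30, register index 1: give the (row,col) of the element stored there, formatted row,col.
L=30->gid=30>>2=7, tid=30&3=2
[1]->row 7+0=7  col 2·2+1=5

7,5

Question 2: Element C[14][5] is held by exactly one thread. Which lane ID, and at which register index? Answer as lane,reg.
r: 14->gid=6,r8=1  c: 5->tid=2,i&1=1
L=6*4+2=26  i=1*2+1=3

26,3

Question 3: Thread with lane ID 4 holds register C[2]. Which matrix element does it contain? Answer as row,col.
lane 4: G=1 (4/4), T=0 (4%4)
i=2: r=1+8=9, c=0*2+0=0

9,0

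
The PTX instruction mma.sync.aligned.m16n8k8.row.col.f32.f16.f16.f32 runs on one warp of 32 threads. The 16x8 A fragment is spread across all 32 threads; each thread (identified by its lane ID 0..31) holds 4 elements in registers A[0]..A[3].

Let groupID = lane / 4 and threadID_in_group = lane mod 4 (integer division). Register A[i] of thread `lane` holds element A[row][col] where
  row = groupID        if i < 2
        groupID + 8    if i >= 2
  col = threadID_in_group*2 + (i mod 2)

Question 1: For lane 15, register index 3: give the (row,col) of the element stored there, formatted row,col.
11,7

L=15→G=15>>2=3, T=15&3=3
[3]→row 3+8=11  col 3·2+1=7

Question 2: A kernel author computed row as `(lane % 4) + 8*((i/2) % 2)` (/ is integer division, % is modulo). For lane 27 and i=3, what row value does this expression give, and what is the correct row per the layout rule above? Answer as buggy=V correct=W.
buggy=11 correct=14

`(lane % 4) + 8*((i/2) % 2)`[27,3]→11
L=27→G=27>>2=6, T=27&3=3
[3]→row 6+8=14  col 3·2+1=7
row: 11 vs 14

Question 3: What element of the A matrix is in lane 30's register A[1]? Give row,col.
30: G=7,T=2
[1] (7+0,2*2+1) = (7,5)

7,5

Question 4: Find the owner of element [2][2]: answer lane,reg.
r:2=>grp=2,rB=0  c:2=>tig=1,lo=0
L=2*4+1=9  i=0*2+0=0

9,0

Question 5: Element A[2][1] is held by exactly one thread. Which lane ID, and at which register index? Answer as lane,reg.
r: 2->gid=2,r8=0  c: 1->tid=0,i&1=1
L=2*4+0=8  i=0*2+1=1

8,1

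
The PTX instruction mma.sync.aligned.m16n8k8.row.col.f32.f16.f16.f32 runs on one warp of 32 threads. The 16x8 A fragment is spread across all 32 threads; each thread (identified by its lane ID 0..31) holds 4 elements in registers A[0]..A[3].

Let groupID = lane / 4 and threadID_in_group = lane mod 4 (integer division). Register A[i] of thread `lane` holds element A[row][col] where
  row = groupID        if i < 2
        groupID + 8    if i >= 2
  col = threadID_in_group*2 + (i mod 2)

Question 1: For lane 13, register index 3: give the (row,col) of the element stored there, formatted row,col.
13: G=3,T=1
[3] (3+8,1*2+1) = (11,3)

11,3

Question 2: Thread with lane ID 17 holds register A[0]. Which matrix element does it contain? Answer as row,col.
lane 17→17/4=4, 17 mod 4=1
i=0  r:4+0→4  c:2·1+0→2

4,2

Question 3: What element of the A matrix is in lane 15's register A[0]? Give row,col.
lane 15->15/4=3, 15 mod 4=3
i=0  r:3+0->3  c:2·3+0->6

3,6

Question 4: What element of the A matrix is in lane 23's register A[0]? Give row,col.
5,6

L=23->gid=23>>2=5, tid=23&3=3
[0]->row 5+0=5  col 3·2+0=6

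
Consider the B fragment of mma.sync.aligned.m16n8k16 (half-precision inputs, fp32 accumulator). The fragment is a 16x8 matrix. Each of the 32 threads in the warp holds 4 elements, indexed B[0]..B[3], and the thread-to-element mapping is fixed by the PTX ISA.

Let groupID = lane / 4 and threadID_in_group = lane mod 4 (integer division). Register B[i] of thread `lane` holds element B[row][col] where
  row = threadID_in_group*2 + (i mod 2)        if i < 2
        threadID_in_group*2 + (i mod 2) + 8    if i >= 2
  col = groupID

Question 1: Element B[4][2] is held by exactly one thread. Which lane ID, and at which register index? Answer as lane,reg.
10,0

c=2→G=2  r=4→rhi=0,T=2,p=0
L=2*4+2=10  i=0*2+0=0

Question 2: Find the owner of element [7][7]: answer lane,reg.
c:7=>grp=7  r:7=>rB=0,tig=3,lo=1
L=7*4+3=31  i=0*2+1=1

31,1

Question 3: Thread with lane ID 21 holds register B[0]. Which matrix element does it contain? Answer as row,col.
21: G=5,T=1
[0] (1*2+0+0,5) = (2,5)

2,5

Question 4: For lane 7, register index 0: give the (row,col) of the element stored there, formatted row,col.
lane 7: gid=1 (7/4), tid=3 (7%4)
i=0: r=3*2+0+0=6, c=gid=1

6,1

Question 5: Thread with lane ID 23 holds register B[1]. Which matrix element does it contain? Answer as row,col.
23: G=5,T=3
[1] (3*2+1+0,5) = (7,5)

7,5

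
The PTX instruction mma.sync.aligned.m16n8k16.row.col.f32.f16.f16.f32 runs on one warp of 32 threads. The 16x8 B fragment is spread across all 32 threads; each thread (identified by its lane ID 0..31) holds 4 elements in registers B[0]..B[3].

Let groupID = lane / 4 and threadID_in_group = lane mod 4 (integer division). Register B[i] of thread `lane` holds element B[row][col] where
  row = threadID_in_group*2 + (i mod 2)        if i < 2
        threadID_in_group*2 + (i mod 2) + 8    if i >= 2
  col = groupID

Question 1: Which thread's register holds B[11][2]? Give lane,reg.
c=2→G=2  r=11→rhi=1,T=1,p=1
L=2*4+1=9  i=1*2+1=3

9,3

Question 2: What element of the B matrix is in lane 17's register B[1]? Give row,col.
lane 17: G=4 (17/4), T=1 (17%4)
i=1: r=1*2+1+0=3, c=G=4

3,4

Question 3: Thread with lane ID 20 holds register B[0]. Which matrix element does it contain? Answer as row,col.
lane 20->20/4=5, 20 mod 4=0
i=0  r:2·0+0+0->0  c:5

0,5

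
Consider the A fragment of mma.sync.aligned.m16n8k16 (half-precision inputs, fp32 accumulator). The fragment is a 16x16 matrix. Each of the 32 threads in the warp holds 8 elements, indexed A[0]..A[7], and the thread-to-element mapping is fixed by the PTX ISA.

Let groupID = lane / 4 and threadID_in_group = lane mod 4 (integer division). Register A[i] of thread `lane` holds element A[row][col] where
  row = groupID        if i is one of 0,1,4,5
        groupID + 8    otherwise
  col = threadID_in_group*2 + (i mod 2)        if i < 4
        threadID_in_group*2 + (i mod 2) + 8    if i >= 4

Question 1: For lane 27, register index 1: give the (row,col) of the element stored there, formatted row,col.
27: G=6,T=3
[1] (6+0,3*2+1+0) = (6,7)

6,7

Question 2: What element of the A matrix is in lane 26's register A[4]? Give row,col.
6,12

L=26⇒gr=26>>2=6, th=26&3=2
[4]⇒row 6+0=6  col 2·2+0+8=12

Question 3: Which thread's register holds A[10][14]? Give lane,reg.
r=10→G=2,rhi=1  c=14→chi=1,T=3,p=0
L=2*4+3=11  i=1*4+1*2+0=6

11,6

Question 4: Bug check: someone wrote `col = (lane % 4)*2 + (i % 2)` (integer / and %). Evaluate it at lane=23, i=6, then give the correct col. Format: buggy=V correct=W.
buggy=6 correct=14

`(lane % 4)*2 + (i % 2)`[23,6]->6
lane 23: gid=5 (23/4), tid=3 (23%4)
i=6: r=5+8=13, c=3*2+0+8=14
col: 6 vs 14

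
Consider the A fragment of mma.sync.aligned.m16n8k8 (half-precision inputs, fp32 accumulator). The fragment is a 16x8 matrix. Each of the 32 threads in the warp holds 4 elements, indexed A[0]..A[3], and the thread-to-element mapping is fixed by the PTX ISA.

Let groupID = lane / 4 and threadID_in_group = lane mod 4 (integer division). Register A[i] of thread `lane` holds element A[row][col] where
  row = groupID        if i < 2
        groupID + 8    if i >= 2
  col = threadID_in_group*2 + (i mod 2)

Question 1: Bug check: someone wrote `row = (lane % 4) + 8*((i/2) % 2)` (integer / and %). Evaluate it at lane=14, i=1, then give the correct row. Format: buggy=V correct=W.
buggy=2 correct=3

`(lane % 4) + 8*((i/2) % 2)`[14,1]->2
L=14->g=14>>2=3, t=14&3=2
[1]->row 3+0=3  col 2·2+1=5
row: 2 vs 3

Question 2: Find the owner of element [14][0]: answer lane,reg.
r:14=>grp=6,rB=1  c:0=>tig=0,lo=0
L=6*4+0=24  i=1*2+0=2

24,2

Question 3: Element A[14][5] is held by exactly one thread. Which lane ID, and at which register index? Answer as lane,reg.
r=14→G=6,rhi=1  c=5→T=2,p=1
L=6*4+2=26  i=1*2+1=3

26,3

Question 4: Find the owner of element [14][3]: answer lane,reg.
r: 14->gid=6,r8=1  c: 3->tid=1,i&1=1
L=6*4+1=25  i=1*2+1=3

25,3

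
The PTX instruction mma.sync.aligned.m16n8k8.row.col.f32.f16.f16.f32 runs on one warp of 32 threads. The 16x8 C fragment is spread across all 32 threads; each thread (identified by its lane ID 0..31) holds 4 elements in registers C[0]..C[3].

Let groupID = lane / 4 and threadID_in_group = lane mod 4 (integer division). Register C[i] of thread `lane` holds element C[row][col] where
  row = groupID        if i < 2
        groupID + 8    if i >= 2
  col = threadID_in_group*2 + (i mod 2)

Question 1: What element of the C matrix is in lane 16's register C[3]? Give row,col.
lane 16->16/4=4, 16 mod 4=0
i=3  r:4+8->12  c:2·0+1->1

12,1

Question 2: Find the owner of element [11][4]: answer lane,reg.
r=11->g=3,rb=1  c=4->t=2,b0=0
L=3*4+2=14  i=1*2+0=2

14,2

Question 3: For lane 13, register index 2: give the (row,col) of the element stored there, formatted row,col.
L=13⇒gr=13>>2=3, th=13&3=1
[2]⇒row 3+8=11  col 1·2+0=2

11,2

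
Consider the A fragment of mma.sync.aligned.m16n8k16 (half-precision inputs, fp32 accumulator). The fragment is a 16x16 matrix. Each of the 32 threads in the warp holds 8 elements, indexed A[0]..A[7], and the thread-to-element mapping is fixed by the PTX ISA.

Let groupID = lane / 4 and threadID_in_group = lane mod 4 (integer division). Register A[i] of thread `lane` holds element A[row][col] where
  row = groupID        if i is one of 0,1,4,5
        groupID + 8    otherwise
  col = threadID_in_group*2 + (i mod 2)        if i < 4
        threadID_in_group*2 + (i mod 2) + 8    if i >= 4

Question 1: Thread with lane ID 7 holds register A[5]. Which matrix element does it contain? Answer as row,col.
1,15

7: g=1,t=3
[5] (1+0,3*2+1+8) = (1,15)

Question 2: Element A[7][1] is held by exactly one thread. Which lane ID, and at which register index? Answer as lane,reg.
r: 7->gid=7,r8=0  c: 1->c8=0,tid=0,i&1=1
L=7*4+0=28  i=0*4+0*2+1=1

28,1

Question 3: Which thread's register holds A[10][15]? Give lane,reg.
r:10=>grp=2,rB=1  c:15=>cB=1,tig=3,lo=1
L=2*4+3=11  i=1*4+1*2+1=7

11,7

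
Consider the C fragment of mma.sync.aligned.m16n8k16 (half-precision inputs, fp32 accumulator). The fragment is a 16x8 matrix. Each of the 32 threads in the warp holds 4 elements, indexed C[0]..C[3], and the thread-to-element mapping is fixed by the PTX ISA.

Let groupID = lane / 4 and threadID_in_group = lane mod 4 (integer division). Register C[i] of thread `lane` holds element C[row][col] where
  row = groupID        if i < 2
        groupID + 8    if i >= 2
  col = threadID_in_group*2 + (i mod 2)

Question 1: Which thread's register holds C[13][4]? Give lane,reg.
22,2

r:13=>grp=5,rB=1  c:4=>tig=2,lo=0
L=5*4+2=22  i=1*2+0=2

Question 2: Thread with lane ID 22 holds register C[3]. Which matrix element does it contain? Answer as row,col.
13,5

lane 22: G=5 (22/4), T=2 (22%4)
i=3: r=5+8=13, c=2*2+1=5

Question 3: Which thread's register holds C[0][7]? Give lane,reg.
3,1

r=0->g=0,rb=0  c=7->t=3,b0=1
L=0*4+3=3  i=0*2+1=1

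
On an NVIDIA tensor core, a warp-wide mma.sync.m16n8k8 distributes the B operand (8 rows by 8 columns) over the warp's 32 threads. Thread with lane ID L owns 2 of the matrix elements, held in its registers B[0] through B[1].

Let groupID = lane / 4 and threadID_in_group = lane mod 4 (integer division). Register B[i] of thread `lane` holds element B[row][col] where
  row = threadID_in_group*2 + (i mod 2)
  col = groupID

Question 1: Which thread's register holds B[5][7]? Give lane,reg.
c=7→G=7  r=5→T=2,p=1
L=7*4+2=30  i=1=1

30,1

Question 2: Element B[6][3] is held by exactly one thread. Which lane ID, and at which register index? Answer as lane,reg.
c:3=>grp=3  r:6=>tig=3,lo=0
L=3*4+3=15  i=0=0

15,0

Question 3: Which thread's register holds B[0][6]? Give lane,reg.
24,0

c=6->g=6  r=0->t=0,b0=0
L=6*4+0=24  i=0=0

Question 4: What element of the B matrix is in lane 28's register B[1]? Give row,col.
lane 28->28/4=7, 28 mod 4=0
i=1  r:2·0+1->1  c:7

1,7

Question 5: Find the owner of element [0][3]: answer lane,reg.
12,0

c=3→G=3  r=0→T=0,p=0
L=3*4+0=12  i=0=0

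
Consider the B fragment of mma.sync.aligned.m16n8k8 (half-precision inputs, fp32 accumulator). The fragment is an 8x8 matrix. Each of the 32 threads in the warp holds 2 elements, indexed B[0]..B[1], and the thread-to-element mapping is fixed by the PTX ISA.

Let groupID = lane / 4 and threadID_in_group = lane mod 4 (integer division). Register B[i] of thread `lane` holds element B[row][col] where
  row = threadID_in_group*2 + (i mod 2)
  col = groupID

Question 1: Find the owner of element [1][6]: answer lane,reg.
c: 6->gid=6  r: 1->tid=0,i&1=1
L=6*4+0=24  i=1=1

24,1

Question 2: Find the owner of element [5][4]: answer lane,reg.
18,1

c=4⇒gr=4  r=5⇒th=2,odd=1
L=4*4+2=18  i=1=1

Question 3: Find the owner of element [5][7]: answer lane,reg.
30,1

c:7=>grp=7  r:5=>tig=2,lo=1
L=7*4+2=30  i=1=1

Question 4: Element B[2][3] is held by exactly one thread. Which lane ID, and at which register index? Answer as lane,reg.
c=3⇒gr=3  r=2⇒th=1,odd=0
L=3*4+1=13  i=0=0

13,0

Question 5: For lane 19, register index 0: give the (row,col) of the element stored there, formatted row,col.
6,4

L=19->g=19>>2=4, t=19&3=3
[0]->row 3·2+0=6  col g=4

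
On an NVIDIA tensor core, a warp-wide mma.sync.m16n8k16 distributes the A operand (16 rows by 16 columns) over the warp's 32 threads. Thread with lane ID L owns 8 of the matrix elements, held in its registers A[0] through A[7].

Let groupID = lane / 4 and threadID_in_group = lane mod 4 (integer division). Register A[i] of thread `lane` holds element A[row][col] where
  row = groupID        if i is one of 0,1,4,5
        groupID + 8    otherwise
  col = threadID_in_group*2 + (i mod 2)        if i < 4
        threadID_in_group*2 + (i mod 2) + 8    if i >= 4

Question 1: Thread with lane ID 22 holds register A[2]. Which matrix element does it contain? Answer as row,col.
13,4

lane 22: G=5 (22/4), T=2 (22%4)
i=2: r=5+8=13, c=2*2+0+0=4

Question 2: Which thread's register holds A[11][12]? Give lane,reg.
14,6

r=11→G=3,rhi=1  c=12→chi=1,T=2,p=0
L=3*4+2=14  i=1*4+1*2+0=6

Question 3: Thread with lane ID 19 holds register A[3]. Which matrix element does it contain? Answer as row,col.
L=19=>grp=19>>2=4, tig=19&3=3
[3]=>row 4+8=12  col 3·2+1+0=7

12,7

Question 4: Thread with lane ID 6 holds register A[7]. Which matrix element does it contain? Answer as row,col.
6: g=1,t=2
[7] (1+8,2*2+1+8) = (9,13)

9,13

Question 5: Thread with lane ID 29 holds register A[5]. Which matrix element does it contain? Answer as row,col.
7,11

lane 29->29/4=7, 29 mod 4=1
i=5  r:7+0->7  c:2·1+1+8->11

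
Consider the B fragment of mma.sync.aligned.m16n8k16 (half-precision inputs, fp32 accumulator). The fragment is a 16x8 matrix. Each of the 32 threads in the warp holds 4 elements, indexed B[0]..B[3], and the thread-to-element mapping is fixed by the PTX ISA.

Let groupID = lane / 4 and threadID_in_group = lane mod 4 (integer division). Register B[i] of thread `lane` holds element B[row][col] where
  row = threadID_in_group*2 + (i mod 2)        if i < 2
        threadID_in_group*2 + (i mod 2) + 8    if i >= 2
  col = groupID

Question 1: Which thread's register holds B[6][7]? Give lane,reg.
31,0

c=7→G=7  r=6→rhi=0,T=3,p=0
L=7*4+3=31  i=0*2+0=0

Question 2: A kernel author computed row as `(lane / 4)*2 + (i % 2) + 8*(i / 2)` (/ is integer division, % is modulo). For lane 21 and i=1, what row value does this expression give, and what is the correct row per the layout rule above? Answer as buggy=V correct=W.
`(lane / 4)*2 + (i % 2) + 8*(i / 2)`[21,1]→11
L=21→G=21>>2=5, T=21&3=1
[1]→row 1·2+1+0=3  col G=5
row: 11 vs 3

buggy=11 correct=3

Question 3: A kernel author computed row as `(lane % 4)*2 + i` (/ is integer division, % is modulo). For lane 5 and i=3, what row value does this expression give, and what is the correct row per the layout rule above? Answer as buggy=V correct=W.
`(lane % 4)*2 + i`[5,3]->5
lane 5: g=1 (5/4), t=1 (5%4)
i=3: r=1*2+1+8=11, c=g=1
row: 5 vs 11

buggy=5 correct=11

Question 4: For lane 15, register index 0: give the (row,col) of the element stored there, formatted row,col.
lane 15⇒15/4=3, 15 mod 4=3
i=0  r:2·3+0+0⇒6  c:3

6,3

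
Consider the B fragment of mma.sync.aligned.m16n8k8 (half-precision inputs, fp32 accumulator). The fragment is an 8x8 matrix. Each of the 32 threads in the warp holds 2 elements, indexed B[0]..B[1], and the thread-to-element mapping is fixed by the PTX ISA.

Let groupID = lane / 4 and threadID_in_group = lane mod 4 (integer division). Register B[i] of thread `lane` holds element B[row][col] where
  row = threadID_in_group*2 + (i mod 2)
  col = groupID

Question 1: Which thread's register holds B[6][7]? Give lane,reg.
31,0

c=7->g=7  r=6->t=3,b0=0
L=7*4+3=31  i=0=0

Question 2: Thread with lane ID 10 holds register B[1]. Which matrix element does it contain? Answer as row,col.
5,2

lane 10: gid=2 (10/4), tid=2 (10%4)
i=1: r=2*2+1=5, c=gid=2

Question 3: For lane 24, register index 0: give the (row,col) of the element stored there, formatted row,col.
24: gid=6,tid=0
[0] (0*2+0,6) = (0,6)

0,6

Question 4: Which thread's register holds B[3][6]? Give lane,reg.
25,1

c:6=>grp=6  r:3=>tig=1,lo=1
L=6*4+1=25  i=1=1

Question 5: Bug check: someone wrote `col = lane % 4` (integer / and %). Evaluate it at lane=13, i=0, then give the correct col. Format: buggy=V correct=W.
buggy=1 correct=3

`lane % 4`[13,0]->1
lane 13->13/4=3, 13 mod 4=1
i=0  r:2·1+0->2  c:3
col: 1 vs 3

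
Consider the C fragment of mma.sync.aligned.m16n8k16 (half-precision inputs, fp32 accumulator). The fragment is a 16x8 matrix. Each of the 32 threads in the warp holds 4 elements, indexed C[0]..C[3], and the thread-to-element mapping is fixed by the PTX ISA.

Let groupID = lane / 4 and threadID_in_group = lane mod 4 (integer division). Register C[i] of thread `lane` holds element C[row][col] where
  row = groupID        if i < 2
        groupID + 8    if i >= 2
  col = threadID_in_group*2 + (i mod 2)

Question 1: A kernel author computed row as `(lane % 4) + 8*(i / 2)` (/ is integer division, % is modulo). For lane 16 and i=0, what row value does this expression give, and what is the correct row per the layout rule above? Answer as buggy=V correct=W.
`(lane % 4) + 8*(i / 2)`[16,0]->0
L=16->gid=16>>2=4, tid=16&3=0
[0]->row 4+0=4  col 0·2+0=0
row: 0 vs 4

buggy=0 correct=4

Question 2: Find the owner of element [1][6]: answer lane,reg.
7,0

r: 1->gid=1,r8=0  c: 6->tid=3,i&1=0
L=1*4+3=7  i=0*2+0=0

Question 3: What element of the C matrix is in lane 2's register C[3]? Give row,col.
8,5

lane 2: grp=0 (2/4), tig=2 (2%4)
i=3: r=0+8=8, c=2*2+1=5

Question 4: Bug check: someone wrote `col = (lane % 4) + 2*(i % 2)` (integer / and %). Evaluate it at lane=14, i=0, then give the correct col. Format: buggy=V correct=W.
buggy=2 correct=4

`(lane % 4) + 2*(i % 2)`[14,0]=>2
lane 14=>14/4=3, 14 mod 4=2
i=0  r:3+0=>3  c:2·2+0=>4
col: 2 vs 4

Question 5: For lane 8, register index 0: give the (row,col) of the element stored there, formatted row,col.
2,0

lane 8: G=2 (8/4), T=0 (8%4)
i=0: r=2+0=2, c=0*2+0=0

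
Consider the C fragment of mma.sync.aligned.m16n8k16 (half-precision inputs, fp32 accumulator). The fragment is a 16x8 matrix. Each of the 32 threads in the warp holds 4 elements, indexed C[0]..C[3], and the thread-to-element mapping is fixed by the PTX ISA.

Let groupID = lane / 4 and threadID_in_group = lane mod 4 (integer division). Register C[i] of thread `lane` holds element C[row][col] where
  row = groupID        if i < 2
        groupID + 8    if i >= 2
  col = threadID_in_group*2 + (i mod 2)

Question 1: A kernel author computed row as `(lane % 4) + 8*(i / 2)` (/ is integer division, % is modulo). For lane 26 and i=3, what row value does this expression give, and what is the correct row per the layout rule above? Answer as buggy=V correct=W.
buggy=10 correct=14

`(lane % 4) + 8*(i / 2)`[26,3]⇒10
26: gr=6,th=2
[3] (6+8,2*2+1) = (14,5)
row: 10 vs 14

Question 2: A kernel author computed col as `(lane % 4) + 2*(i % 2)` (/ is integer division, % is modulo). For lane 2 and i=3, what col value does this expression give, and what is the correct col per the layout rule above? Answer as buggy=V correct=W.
`(lane % 4) + 2*(i % 2)`[2,3]⇒4
L=2⇒gr=2>>2=0, th=2&3=2
[3]⇒row 0+8=8  col 2·2+1=5
col: 4 vs 5

buggy=4 correct=5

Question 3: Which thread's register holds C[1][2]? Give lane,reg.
r=1⇒gr=1,Rb=0  c=2⇒th=1,odd=0
L=1*4+1=5  i=0*2+0=0

5,0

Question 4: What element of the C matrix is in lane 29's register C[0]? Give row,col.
7,2

lane 29: gr=7 (29/4), th=1 (29%4)
i=0: r=7+0=7, c=1*2+0=2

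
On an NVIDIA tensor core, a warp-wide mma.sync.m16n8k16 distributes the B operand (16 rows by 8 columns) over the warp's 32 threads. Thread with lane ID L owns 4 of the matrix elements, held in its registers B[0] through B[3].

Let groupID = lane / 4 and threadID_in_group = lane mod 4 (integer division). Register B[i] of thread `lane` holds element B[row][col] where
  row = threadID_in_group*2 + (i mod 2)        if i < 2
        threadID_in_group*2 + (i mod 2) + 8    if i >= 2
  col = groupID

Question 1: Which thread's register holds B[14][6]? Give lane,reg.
c=6->g=6  r=14->rb=1,t=3,b0=0
L=6*4+3=27  i=1*2+0=2

27,2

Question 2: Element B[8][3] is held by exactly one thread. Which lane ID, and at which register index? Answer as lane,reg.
c=3→G=3  r=8→rhi=1,T=0,p=0
L=3*4+0=12  i=1*2+0=2

12,2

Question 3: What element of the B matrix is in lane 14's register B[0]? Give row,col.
14: grp=3,tig=2
[0] (2*2+0+0,3) = (4,3)

4,3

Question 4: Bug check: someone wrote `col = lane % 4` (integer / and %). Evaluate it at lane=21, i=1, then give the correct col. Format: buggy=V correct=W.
buggy=1 correct=5

`lane % 4`[21,1]->1
21: g=5,t=1
[1] (1*2+1+0,5) = (3,5)
col: 1 vs 5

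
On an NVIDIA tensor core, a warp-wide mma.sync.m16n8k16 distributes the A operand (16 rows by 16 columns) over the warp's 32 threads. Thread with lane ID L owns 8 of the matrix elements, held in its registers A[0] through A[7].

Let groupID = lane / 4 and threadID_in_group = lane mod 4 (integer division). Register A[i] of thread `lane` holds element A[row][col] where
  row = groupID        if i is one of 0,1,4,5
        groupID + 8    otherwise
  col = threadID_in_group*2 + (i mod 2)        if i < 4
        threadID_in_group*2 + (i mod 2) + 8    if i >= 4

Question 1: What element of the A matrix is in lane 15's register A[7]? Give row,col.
15: grp=3,tig=3
[7] (3+8,3*2+1+8) = (11,15)

11,15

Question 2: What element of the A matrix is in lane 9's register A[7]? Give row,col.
L=9->g=9>>2=2, t=9&3=1
[7]->row 2+8=10  col 1·2+1+8=11

10,11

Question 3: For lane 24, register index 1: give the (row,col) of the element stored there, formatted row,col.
6,1

lane 24: G=6 (24/4), T=0 (24%4)
i=1: r=6+0=6, c=0*2+1+0=1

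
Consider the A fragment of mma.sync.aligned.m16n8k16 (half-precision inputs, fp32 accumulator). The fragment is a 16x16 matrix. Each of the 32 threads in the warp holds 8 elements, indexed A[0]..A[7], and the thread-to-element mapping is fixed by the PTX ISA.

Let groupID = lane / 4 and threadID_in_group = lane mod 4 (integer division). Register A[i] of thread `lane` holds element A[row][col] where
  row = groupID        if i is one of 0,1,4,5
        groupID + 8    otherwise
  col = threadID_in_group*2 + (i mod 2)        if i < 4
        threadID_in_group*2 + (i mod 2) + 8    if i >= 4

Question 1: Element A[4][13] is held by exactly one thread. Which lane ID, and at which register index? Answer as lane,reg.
18,5

r=4->g=4,rb=0  c=13->cb=1,t=2,b0=1
L=4*4+2=18  i=1*4+0*2+1=5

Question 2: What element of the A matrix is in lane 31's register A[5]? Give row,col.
7,15

31: gr=7,th=3
[5] (7+0,3*2+1+8) = (7,15)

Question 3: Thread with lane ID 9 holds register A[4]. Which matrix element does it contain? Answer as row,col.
2,10

L=9->g=9>>2=2, t=9&3=1
[4]->row 2+0=2  col 1·2+0+8=10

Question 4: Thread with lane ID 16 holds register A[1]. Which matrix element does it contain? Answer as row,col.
lane 16=>16/4=4, 16 mod 4=0
i=1  r:4+0=>4  c:2·0+1+0=>1

4,1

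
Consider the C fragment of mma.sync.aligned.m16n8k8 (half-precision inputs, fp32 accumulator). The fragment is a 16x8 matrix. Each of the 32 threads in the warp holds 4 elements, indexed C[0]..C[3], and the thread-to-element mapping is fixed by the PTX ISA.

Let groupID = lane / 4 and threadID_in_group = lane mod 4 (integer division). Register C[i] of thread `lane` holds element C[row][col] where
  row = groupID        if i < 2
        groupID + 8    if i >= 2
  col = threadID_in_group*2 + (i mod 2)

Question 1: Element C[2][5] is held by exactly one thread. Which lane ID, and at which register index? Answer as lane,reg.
r:2=>grp=2,rB=0  c:5=>tig=2,lo=1
L=2*4+2=10  i=0*2+1=1

10,1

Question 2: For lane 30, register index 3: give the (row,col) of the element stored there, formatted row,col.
15,5

30: grp=7,tig=2
[3] (7+8,2*2+1) = (15,5)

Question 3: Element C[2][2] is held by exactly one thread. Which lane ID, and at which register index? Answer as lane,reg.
9,0

r:2=>grp=2,rB=0  c:2=>tig=1,lo=0
L=2*4+1=9  i=0*2+0=0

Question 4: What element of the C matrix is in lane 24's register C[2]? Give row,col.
24: g=6,t=0
[2] (6+8,0*2+0) = (14,0)

14,0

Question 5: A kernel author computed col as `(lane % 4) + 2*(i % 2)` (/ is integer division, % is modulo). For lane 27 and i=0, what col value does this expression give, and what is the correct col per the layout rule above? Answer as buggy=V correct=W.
buggy=3 correct=6

`(lane % 4) + 2*(i % 2)`[27,0]->3
27: g=6,t=3
[0] (6+0,3*2+0) = (6,6)
col: 3 vs 6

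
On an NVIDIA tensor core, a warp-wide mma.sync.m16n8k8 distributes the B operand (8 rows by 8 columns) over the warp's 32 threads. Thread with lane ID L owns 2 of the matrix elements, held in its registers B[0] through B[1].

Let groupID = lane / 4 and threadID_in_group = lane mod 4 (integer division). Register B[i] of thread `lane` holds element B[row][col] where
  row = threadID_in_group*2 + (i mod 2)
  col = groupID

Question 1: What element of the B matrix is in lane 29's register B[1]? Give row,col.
3,7

L=29->gid=29>>2=7, tid=29&3=1
[1]->row 1·2+1=3  col gid=7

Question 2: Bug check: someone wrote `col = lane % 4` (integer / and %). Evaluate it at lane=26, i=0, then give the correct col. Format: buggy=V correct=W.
`lane % 4`[26,0]=>2
lane 26=>26/4=6, 26 mod 4=2
i=0  r:2·2+0=>4  c:6
col: 2 vs 6

buggy=2 correct=6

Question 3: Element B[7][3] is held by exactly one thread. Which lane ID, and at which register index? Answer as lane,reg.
15,1

c=3->g=3  r=7->t=3,b0=1
L=3*4+3=15  i=1=1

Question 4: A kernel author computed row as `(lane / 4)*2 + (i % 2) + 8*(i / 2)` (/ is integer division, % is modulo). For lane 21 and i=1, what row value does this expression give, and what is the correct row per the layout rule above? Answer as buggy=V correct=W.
`(lane / 4)*2 + (i % 2) + 8*(i / 2)`[21,1]->11
21: gid=5,tid=1
[1] (1*2+1,5) = (3,5)
row: 11 vs 3

buggy=11 correct=3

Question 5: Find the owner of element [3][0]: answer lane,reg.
c=0->g=0  r=3->t=1,b0=1
L=0*4+1=1  i=1=1

1,1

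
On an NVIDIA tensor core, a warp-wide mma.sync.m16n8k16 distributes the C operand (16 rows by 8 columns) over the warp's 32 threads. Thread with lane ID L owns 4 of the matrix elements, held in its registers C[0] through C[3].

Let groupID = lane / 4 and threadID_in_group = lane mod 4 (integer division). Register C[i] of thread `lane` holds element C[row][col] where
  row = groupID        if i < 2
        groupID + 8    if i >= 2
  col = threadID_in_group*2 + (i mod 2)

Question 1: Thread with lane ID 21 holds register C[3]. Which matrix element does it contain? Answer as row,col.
21: g=5,t=1
[3] (5+8,1*2+1) = (13,3)

13,3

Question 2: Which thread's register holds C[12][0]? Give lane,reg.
r:12=>grp=4,rB=1  c:0=>tig=0,lo=0
L=4*4+0=16  i=1*2+0=2

16,2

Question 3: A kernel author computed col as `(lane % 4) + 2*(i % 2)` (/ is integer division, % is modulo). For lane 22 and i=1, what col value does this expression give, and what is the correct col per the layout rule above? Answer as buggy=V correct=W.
`(lane % 4) + 2*(i % 2)`[22,1]->4
22: gid=5,tid=2
[1] (5+0,2*2+1) = (5,5)
col: 4 vs 5

buggy=4 correct=5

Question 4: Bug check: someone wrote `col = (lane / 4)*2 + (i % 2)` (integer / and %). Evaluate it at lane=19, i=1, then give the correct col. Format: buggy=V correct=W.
`(lane / 4)*2 + (i % 2)`[19,1]->9
lane 19: g=4 (19/4), t=3 (19%4)
i=1: r=4+0=4, c=3*2+1=7
col: 9 vs 7

buggy=9 correct=7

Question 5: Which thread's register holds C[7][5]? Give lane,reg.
r=7->g=7,rb=0  c=5->t=2,b0=1
L=7*4+2=30  i=0*2+1=1

30,1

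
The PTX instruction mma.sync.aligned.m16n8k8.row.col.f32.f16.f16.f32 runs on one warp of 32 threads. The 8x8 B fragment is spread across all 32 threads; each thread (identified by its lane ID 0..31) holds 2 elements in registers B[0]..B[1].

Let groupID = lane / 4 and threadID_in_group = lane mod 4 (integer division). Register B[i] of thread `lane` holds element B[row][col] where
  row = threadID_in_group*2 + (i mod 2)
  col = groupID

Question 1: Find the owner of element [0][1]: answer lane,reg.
4,0

c=1->g=1  r=0->t=0,b0=0
L=1*4+0=4  i=0=0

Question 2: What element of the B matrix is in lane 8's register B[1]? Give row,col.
lane 8->8/4=2, 8 mod 4=0
i=1  r:2·0+1->1  c:2

1,2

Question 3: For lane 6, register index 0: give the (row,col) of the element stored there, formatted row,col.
4,1

6: gid=1,tid=2
[0] (2*2+0,1) = (4,1)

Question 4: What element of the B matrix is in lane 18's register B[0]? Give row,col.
4,4

L=18->gid=18>>2=4, tid=18&3=2
[0]->row 2·2+0=4  col gid=4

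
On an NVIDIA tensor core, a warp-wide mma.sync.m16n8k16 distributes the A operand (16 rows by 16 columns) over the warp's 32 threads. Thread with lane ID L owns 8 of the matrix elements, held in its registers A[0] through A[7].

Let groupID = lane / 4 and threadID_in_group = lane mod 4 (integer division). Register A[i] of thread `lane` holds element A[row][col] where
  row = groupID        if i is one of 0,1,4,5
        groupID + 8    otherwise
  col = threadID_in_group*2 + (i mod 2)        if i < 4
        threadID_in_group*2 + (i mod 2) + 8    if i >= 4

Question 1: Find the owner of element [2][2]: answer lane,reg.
9,0

r:2=>grp=2,rB=0  c:2=>cB=0,tig=1,lo=0
L=2*4+1=9  i=0*4+0*2+0=0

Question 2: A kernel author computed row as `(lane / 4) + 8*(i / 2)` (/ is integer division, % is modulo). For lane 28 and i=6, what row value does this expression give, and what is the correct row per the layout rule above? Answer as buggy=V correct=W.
buggy=31 correct=15

`(lane / 4) + 8*(i / 2)`[28,6]->31
lane 28->28/4=7, 28 mod 4=0
i=6  r:7+8->15  c:2·0+0+8->8
row: 31 vs 15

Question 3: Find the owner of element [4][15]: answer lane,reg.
19,5

r:4=>grp=4,rB=0  c:15=>cB=1,tig=3,lo=1
L=4*4+3=19  i=1*4+0*2+1=5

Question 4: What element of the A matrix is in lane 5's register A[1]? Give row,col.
1,3

5: gr=1,th=1
[1] (1+0,1*2+1+0) = (1,3)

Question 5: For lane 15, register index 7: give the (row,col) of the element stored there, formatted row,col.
L=15→G=15>>2=3, T=15&3=3
[7]→row 3+8=11  col 3·2+1+8=15

11,15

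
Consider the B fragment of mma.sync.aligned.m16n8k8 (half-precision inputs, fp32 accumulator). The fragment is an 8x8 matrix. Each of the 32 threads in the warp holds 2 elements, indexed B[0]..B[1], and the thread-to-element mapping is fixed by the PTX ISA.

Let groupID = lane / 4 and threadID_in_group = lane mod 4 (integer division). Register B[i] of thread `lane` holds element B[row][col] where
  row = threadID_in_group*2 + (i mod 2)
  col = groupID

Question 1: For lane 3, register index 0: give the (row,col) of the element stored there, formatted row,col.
6,0

L=3->gid=3>>2=0, tid=3&3=3
[0]->row 3·2+0=6  col gid=0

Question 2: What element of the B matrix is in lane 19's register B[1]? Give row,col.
7,4

19: gid=4,tid=3
[1] (3*2+1,4) = (7,4)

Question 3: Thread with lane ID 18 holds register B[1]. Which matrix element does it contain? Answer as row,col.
5,4

L=18->gid=18>>2=4, tid=18&3=2
[1]->row 2·2+1=5  col gid=4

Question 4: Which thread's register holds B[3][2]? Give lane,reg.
9,1

c=2->g=2  r=3->t=1,b0=1
L=2*4+1=9  i=1=1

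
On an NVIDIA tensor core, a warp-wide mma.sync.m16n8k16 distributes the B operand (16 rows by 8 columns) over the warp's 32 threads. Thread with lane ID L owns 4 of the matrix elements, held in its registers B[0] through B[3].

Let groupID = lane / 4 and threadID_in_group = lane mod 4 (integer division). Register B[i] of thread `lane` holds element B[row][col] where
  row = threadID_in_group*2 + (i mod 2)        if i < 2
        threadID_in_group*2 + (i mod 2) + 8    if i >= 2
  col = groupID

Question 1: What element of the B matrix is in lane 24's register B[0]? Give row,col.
0,6

lane 24->24/4=6, 24 mod 4=0
i=0  r:2·0+0+0->0  c:6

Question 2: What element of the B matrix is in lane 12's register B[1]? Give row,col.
1,3

lane 12: G=3 (12/4), T=0 (12%4)
i=1: r=0*2+1+0=1, c=G=3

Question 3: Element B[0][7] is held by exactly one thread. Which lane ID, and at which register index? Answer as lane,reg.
28,0

c: 7->gid=7  r: 0->r8=0,tid=0,i&1=0
L=7*4+0=28  i=0*2+0=0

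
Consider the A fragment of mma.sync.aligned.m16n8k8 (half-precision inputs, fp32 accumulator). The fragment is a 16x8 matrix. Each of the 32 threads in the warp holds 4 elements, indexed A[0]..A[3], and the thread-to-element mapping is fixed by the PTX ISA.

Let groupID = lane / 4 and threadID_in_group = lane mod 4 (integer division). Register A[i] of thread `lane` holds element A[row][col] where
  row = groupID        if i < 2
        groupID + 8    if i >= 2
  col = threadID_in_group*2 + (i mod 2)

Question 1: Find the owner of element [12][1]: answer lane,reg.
16,3

r=12→G=4,rhi=1  c=1→T=0,p=1
L=4*4+0=16  i=1*2+1=3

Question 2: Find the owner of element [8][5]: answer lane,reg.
r=8→G=0,rhi=1  c=5→T=2,p=1
L=0*4+2=2  i=1*2+1=3

2,3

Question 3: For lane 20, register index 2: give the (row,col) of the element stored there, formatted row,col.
L=20⇒gr=20>>2=5, th=20&3=0
[2]⇒row 5+8=13  col 0·2+0=0

13,0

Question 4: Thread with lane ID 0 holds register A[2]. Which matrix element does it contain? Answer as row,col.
8,0

lane 0->0/4=0, 0 mod 4=0
i=2  r:0+8->8  c:2·0+0->0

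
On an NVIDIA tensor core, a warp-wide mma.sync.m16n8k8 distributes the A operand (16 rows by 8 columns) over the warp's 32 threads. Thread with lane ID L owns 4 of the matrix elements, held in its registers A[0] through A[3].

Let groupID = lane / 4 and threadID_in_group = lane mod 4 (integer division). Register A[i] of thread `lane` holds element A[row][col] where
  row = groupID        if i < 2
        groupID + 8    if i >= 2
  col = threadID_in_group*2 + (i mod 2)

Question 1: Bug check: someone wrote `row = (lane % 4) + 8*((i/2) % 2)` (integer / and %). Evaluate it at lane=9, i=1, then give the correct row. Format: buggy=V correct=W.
buggy=1 correct=2

`(lane % 4) + 8*((i/2) % 2)`[9,1]=>1
9: grp=2,tig=1
[1] (2+0,1*2+1) = (2,3)
row: 1 vs 2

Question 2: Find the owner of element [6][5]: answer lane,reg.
26,1

r=6⇒gr=6,Rb=0  c=5⇒th=2,odd=1
L=6*4+2=26  i=0*2+1=1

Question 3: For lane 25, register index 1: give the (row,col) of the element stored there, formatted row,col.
6,3

L=25->gid=25>>2=6, tid=25&3=1
[1]->row 6+0=6  col 1·2+1=3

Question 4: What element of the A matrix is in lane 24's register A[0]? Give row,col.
lane 24→24/4=6, 24 mod 4=0
i=0  r:6+0→6  c:2·0+0→0

6,0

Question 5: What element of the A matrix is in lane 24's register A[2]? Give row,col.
L=24⇒gr=24>>2=6, th=24&3=0
[2]⇒row 6+8=14  col 0·2+0=0

14,0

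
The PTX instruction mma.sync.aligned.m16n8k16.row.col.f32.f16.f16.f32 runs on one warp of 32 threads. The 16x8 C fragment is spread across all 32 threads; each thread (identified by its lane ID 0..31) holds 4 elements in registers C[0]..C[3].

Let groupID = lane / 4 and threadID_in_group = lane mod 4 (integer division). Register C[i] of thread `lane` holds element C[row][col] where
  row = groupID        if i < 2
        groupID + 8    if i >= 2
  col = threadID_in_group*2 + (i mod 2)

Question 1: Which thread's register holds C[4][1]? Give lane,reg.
r:4=>grp=4,rB=0  c:1=>tig=0,lo=1
L=4*4+0=16  i=0*2+1=1

16,1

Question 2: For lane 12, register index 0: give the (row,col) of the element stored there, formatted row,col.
lane 12: g=3 (12/4), t=0 (12%4)
i=0: r=3+0=3, c=0*2+0=0

3,0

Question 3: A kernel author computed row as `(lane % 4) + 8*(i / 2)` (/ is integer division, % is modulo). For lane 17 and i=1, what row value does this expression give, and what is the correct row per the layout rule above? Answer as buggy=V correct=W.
`(lane % 4) + 8*(i / 2)`[17,1]->1
lane 17->17/4=4, 17 mod 4=1
i=1  r:4+0->4  c:2·1+1->3
row: 1 vs 4

buggy=1 correct=4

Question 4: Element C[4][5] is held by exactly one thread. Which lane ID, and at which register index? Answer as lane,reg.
18,1

r=4→G=4,rhi=0  c=5→T=2,p=1
L=4*4+2=18  i=0*2+1=1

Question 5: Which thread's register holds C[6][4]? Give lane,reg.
r: 6->gid=6,r8=0  c: 4->tid=2,i&1=0
L=6*4+2=26  i=0*2+0=0

26,0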